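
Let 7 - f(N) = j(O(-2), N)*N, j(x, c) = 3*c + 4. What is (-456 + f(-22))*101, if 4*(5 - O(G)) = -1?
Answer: -183113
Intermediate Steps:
O(G) = 21/4 (O(G) = 5 - ¼*(-1) = 5 + ¼ = 21/4)
j(x, c) = 4 + 3*c
f(N) = 7 - N*(4 + 3*N) (f(N) = 7 - (4 + 3*N)*N = 7 - N*(4 + 3*N))
(-456 + f(-22))*101 = (-456 + (7 - 1*(-22)*(4 + 3*(-22))))*101 = (-456 + (7 - 1*(-22)*(4 - 66)))*101 = (-456 + (7 - 1*(-22)*(-62)))*101 = (-456 + (7 - 1364))*101 = (-456 - 1357)*101 = -1813*101 = -183113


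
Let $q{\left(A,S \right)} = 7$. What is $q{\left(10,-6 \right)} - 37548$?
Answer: $-37541$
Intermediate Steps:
$q{\left(10,-6 \right)} - 37548 = 7 - 37548 = -37541$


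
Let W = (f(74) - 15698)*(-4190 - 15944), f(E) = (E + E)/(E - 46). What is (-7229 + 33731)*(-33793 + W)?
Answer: 8372599731990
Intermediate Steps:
f(E) = 2*E/(-46 + E) (f(E) = (2*E)/(-46 + E) = 2*E/(-46 + E))
W = 2211699766/7 (W = (2*74/(-46 + 74) - 15698)*(-4190 - 15944) = (2*74/28 - 15698)*(-20134) = (2*74*(1/28) - 15698)*(-20134) = (37/7 - 15698)*(-20134) = -109849/7*(-20134) = 2211699766/7 ≈ 3.1596e+8)
(-7229 + 33731)*(-33793 + W) = (-7229 + 33731)*(-33793 + 2211699766/7) = 26502*(2211463215/7) = 8372599731990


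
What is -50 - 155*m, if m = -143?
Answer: 22115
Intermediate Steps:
-50 - 155*m = -50 - 155*(-143) = -50 + 22165 = 22115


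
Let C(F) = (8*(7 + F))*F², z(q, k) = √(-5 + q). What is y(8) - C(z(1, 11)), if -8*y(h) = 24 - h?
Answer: 222 + 64*I ≈ 222.0 + 64.0*I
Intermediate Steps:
y(h) = -3 + h/8 (y(h) = -(24 - h)/8 = -3 + h/8)
C(F) = F²*(56 + 8*F) (C(F) = (56 + 8*F)*F² = F²*(56 + 8*F))
y(8) - C(z(1, 11)) = (-3 + (⅛)*8) - 8*(√(-5 + 1))²*(7 + √(-5 + 1)) = (-3 + 1) - 8*(√(-4))²*(7 + √(-4)) = -2 - 8*(2*I)²*(7 + 2*I) = -2 - 8*(-4)*(7 + 2*I) = -2 - (-224 - 64*I) = -2 + (224 + 64*I) = 222 + 64*I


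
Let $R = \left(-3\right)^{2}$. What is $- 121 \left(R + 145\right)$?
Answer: $-18634$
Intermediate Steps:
$R = 9$
$- 121 \left(R + 145\right) = - 121 \left(9 + 145\right) = \left(-121\right) 154 = -18634$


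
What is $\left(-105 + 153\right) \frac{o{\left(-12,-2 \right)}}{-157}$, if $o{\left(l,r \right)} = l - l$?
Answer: $0$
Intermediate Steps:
$o{\left(l,r \right)} = 0$
$\left(-105 + 153\right) \frac{o{\left(-12,-2 \right)}}{-157} = \left(-105 + 153\right) \frac{0}{-157} = 48 \cdot 0 \left(- \frac{1}{157}\right) = 48 \cdot 0 = 0$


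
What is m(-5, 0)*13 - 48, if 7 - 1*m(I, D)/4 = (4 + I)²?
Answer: 264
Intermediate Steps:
m(I, D) = 28 - 4*(4 + I)²
m(-5, 0)*13 - 48 = (28 - 4*(4 - 5)²)*13 - 48 = (28 - 4*(-1)²)*13 - 48 = (28 - 4*1)*13 - 48 = (28 - 4)*13 - 48 = 24*13 - 48 = 312 - 48 = 264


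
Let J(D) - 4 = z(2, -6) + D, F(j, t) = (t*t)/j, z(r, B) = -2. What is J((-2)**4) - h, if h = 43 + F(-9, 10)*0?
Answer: -25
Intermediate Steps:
F(j, t) = t**2/j
J(D) = 2 + D (J(D) = 4 + (-2 + D) = 2 + D)
h = 43 (h = 43 + (10**2/(-9))*0 = 43 - 1/9*100*0 = 43 - 100/9*0 = 43 + 0 = 43)
J((-2)**4) - h = (2 + (-2)**4) - 1*43 = (2 + 16) - 43 = 18 - 43 = -25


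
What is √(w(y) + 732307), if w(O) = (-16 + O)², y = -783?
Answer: 2*√342677 ≈ 1170.8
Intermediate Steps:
√(w(y) + 732307) = √((-16 - 783)² + 732307) = √((-799)² + 732307) = √(638401 + 732307) = √1370708 = 2*√342677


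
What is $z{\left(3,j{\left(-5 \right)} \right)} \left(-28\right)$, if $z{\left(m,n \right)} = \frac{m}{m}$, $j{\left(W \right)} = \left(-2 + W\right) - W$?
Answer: $-28$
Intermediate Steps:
$j{\left(W \right)} = -2$
$z{\left(m,n \right)} = 1$
$z{\left(3,j{\left(-5 \right)} \right)} \left(-28\right) = 1 \left(-28\right) = -28$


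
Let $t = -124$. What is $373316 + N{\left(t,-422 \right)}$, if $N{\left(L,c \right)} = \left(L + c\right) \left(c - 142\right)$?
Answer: $681260$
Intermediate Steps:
$N{\left(L,c \right)} = \left(-142 + c\right) \left(L + c\right)$ ($N{\left(L,c \right)} = \left(L + c\right) \left(-142 + c\right) = \left(-142 + c\right) \left(L + c\right)$)
$373316 + N{\left(t,-422 \right)} = 373316 - \left(-129860 - 178084\right) = 373316 + \left(178084 + 17608 + 59924 + 52328\right) = 373316 + 307944 = 681260$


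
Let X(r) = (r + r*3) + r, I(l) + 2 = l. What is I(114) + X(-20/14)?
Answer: 734/7 ≈ 104.86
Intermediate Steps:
I(l) = -2 + l
X(r) = 5*r (X(r) = (r + 3*r) + r = 4*r + r = 5*r)
I(114) + X(-20/14) = (-2 + 114) + 5*(-20/14) = 112 + 5*(-20*1/14) = 112 + 5*(-10/7) = 112 - 50/7 = 734/7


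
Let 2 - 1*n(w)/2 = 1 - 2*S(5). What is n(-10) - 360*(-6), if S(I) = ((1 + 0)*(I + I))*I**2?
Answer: 3162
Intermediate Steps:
S(I) = 2*I**3 (S(I) = (1*(2*I))*I**2 = (2*I)*I**2 = 2*I**3)
n(w) = 1002 (n(w) = 4 - 2*(1 - 4*5**3) = 4 - 2*(1 - 4*125) = 4 - 2*(1 - 2*250) = 4 - 2*(1 - 500) = 4 - 2*(-499) = 4 + 998 = 1002)
n(-10) - 360*(-6) = 1002 - 360*(-6) = 1002 + 2160 = 3162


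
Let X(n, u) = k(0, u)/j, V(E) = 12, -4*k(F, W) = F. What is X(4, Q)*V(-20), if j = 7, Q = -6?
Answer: 0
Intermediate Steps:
k(F, W) = -F/4
X(n, u) = 0 (X(n, u) = -¼*0/7 = 0*(⅐) = 0)
X(4, Q)*V(-20) = 0*12 = 0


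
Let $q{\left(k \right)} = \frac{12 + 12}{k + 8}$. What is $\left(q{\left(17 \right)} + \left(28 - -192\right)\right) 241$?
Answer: $\frac{1331284}{25} \approx 53251.0$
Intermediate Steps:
$q{\left(k \right)} = \frac{24}{8 + k}$
$\left(q{\left(17 \right)} + \left(28 - -192\right)\right) 241 = \left(\frac{24}{8 + 17} + \left(28 - -192\right)\right) 241 = \left(\frac{24}{25} + \left(28 + 192\right)\right) 241 = \left(24 \cdot \frac{1}{25} + 220\right) 241 = \left(\frac{24}{25} + 220\right) 241 = \frac{5524}{25} \cdot 241 = \frac{1331284}{25}$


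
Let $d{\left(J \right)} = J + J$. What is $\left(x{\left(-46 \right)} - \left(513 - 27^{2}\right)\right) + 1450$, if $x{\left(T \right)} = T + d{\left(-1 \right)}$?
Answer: $1618$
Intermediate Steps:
$d{\left(J \right)} = 2 J$
$x{\left(T \right)} = -2 + T$ ($x{\left(T \right)} = T + 2 \left(-1\right) = T - 2 = -2 + T$)
$\left(x{\left(-46 \right)} - \left(513 - 27^{2}\right)\right) + 1450 = \left(\left(-2 - 46\right) - \left(513 - 27^{2}\right)\right) + 1450 = \left(-48 + \left(729 - 513\right)\right) + 1450 = \left(-48 + 216\right) + 1450 = 168 + 1450 = 1618$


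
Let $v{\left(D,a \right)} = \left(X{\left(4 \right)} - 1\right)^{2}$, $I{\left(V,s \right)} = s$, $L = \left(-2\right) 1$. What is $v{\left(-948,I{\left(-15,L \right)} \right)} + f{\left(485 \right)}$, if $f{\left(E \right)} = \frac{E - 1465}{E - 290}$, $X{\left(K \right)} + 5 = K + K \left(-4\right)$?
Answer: $\frac{12440}{39} \approx 318.97$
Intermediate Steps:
$L = -2$
$X{\left(K \right)} = -5 - 3 K$ ($X{\left(K \right)} = -5 + \left(K + K \left(-4\right)\right) = -5 + \left(K - 4 K\right) = -5 - 3 K$)
$v{\left(D,a \right)} = 324$ ($v{\left(D,a \right)} = \left(\left(-5 - 12\right) - 1\right)^{2} = \left(-17 - 1\right)^{2} = \left(-18\right)^{2} = 324$)
$f{\left(E \right)} = \frac{-1465 + E}{-290 + E}$
$v{\left(-948,I{\left(-15,L \right)} \right)} + f{\left(485 \right)} = 324 + \frac{-1465 + 485}{-290 + 485} = 324 + \frac{1}{195} \left(-980\right) = 324 - \frac{196}{39} = \frac{12440}{39}$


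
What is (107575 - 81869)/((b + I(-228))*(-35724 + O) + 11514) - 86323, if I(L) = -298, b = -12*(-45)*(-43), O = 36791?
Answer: -1082585042861/12541096 ≈ -86323.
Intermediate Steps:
b = -23220 (b = 540*(-43) = -23220)
(107575 - 81869)/((b + I(-228))*(-35724 + O) + 11514) - 86323 = (107575 - 81869)/((-23220 - 298)*(-35724 + 36791) + 11514) - 86323 = 25706/(-23518*1067 + 11514) - 86323 = 25706/(-25093706 + 11514) - 86323 = 25706/(-25082192) - 86323 = 25706*(-1/25082192) - 86323 = -12853/12541096 - 86323 = -1082585042861/12541096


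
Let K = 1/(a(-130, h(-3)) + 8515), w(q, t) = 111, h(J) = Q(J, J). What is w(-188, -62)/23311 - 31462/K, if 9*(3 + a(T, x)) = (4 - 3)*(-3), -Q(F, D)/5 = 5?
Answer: -18727641764537/69933 ≈ -2.6779e+8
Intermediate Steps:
Q(F, D) = -25 (Q(F, D) = -5*5 = -25)
h(J) = -25
a(T, x) = -10/3 (a(T, x) = -3 + ((4 - 3)*(-3))/9 = -3 + (1*(-3))/9 = -3 + (1/9)*(-3) = -3 - 1/3 = -10/3)
K = 3/25535 (K = 1/(-10/3 + 8515) = 1/(25535/3) = 3/25535 ≈ 0.00011749)
w(-188, -62)/23311 - 31462/K = 111/23311 - 31462/3/25535 = 111*(1/23311) - 31462*25535/3 = 111/23311 - 803382170/3 = -18727641764537/69933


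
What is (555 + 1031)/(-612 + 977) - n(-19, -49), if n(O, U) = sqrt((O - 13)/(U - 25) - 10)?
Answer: 1586/365 - I*sqrt(13098)/37 ≈ 4.3452 - 3.0931*I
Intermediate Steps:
n(O, U) = sqrt(-10 + (-13 + O)/(-25 + U)) (n(O, U) = sqrt((-13 + O)/(-25 + U) - 10) = sqrt(-10 + (-13 + O)/(-25 + U)))
(555 + 1031)/(-612 + 977) - n(-19, -49) = (555 + 1031)/(-612 + 977) - sqrt((237 - 19 - 10*(-49))/(-25 - 49)) = 1586/365 - sqrt((237 - 19 + 490)/(-74)) = 1586*(1/365) - sqrt(-1/74*708) = 1586/365 - sqrt(-354/37) = 1586/365 - I*sqrt(13098)/37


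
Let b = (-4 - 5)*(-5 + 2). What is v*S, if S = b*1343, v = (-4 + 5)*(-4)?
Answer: -145044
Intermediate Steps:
v = -4 (v = 1*(-4) = -4)
b = 27 (b = -9*(-3) = 27)
S = 36261 (S = 27*1343 = 36261)
v*S = -4*36261 = -145044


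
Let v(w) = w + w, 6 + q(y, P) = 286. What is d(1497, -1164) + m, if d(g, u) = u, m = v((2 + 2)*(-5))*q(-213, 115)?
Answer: -12364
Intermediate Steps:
q(y, P) = 280 (q(y, P) = -6 + 286 = 280)
v(w) = 2*w
m = -11200 (m = (2*((2 + 2)*(-5)))*280 = (2*(4*(-5)))*280 = (2*(-20))*280 = -40*280 = -11200)
d(1497, -1164) + m = -1164 - 11200 = -12364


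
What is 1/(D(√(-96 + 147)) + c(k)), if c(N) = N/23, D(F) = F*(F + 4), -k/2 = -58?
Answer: 29647/1229857 - 2116*√51/1229857 ≈ 0.011819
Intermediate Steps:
k = 116 (k = -2*(-58) = 116)
D(F) = F*(4 + F)
c(N) = N/23 (c(N) = N*(1/23) = N/23)
1/(D(√(-96 + 147)) + c(k)) = 1/(√(-96 + 147)*(4 + √(-96 + 147)) + (1/23)*116) = 1/(√51*(4 + √51) + 116/23) = 1/(116/23 + √51*(4 + √51))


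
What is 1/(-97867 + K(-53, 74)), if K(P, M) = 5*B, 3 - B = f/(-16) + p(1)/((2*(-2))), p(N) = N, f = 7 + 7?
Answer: -8/782771 ≈ -1.0220e-5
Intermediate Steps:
f = 14
B = 33/8 (B = 3 - (14/(-16) + 1/(2*(-2))) = 3 - (14*(-1/16) + 1/(-4)) = 3 - (-7/8 + 1*(-1/4)) = 3 - (-7/8 - 1/4) = 3 - 1*(-9/8) = 3 + 9/8 = 33/8 ≈ 4.1250)
K(P, M) = 165/8 (K(P, M) = 5*(33/8) = 165/8)
1/(-97867 + K(-53, 74)) = 1/(-97867 + 165/8) = 1/(-782771/8) = -8/782771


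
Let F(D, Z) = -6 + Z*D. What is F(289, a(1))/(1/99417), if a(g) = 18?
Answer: 516570732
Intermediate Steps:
F(D, Z) = -6 + D*Z
F(289, a(1))/(1/99417) = (-6 + 289*18)/(1/99417) = (-6 + 5202)/(1/99417) = 5196*99417 = 516570732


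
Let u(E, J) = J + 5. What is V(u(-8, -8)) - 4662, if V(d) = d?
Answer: -4665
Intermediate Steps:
u(E, J) = 5 + J
V(u(-8, -8)) - 4662 = (5 - 8) - 4662 = -3 - 4662 = -4665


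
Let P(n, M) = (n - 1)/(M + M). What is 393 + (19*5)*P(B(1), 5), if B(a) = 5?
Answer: 431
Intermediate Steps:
P(n, M) = (-1 + n)/(2*M) (P(n, M) = (-1 + n)/((2*M)) = (-1 + n)*(1/(2*M)) = (-1 + n)/(2*M))
393 + (19*5)*P(B(1), 5) = 393 + (19*5)*((½)*(-1 + 5)/5) = 393 + 95*((½)*(⅕)*4) = 393 + 95*(⅖) = 393 + 38 = 431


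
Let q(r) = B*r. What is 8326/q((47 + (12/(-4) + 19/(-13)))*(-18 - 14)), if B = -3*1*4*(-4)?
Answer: -54119/424704 ≈ -0.12743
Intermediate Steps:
B = 48 (B = -12*(-4) = -3*(-16) = 48)
q(r) = 48*r
8326/q((47 + (12/(-4) + 19/(-13)))*(-18 - 14)) = 8326/((48*((47 + (12/(-4) + 19/(-13)))*(-18 - 14)))) = 8326/((48*((47 + (12*(-¼) + 19*(-1/13)))*(-32)))) = 8326/((48*((47 + (-3 - 19/13))*(-32)))) = 8326/((48*((47 - 58/13)*(-32)))) = 8326/((48*((553/13)*(-32)))) = 8326/((48*(-17696/13))) = 8326/(-849408/13) = 8326*(-13/849408) = -54119/424704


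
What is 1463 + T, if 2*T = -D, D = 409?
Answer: 2517/2 ≈ 1258.5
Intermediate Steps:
T = -409/2 (T = (-1*409)/2 = (½)*(-409) = -409/2 ≈ -204.50)
1463 + T = 1463 - 409/2 = 2517/2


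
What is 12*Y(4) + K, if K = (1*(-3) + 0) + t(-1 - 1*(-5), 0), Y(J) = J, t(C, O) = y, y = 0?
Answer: 45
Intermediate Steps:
t(C, O) = 0
K = -3 (K = (1*(-3) + 0) + 0 = (-3 + 0) + 0 = -3 + 0 = -3)
12*Y(4) + K = 12*4 - 3 = 48 - 3 = 45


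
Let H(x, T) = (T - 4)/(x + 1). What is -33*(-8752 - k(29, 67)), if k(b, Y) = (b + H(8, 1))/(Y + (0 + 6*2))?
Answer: 22817410/79 ≈ 2.8883e+5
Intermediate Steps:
H(x, T) = (-4 + T)/(1 + x)
k(b, Y) = (-⅓ + b)/(12 + Y) (k(b, Y) = (b + (-4 + 1)/(1 + 8))/(Y + (0 + 6*2)) = (b - 3/9)/(Y + (0 + 12)) = (b + (⅑)*(-3))/(Y + 12) = (b - ⅓)/(12 + Y) = (-⅓ + b)/(12 + Y))
-33*(-8752 - k(29, 67)) = -33*(-8752 - (-⅓ + 29)/(12 + 67)) = -33*(-8752 - 86/(79*3)) = -33*(-8752 - 1*86/237) = -33*(-8752 - 86/237) = -33*(-2074310/237) = 22817410/79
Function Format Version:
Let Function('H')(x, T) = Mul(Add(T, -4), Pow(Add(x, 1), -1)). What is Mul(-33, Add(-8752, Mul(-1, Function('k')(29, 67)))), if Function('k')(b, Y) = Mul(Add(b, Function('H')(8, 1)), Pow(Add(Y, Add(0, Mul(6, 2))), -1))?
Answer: Rational(22817410, 79) ≈ 2.8883e+5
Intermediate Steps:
Function('H')(x, T) = Mul(Pow(Add(1, x), -1), Add(-4, T)) (Function('H')(x, T) = Mul(Add(-4, T), Pow(Add(1, x), -1)) = Mul(Pow(Add(1, x), -1), Add(-4, T)))
Function('k')(b, Y) = Mul(Pow(Add(12, Y), -1), Add(Rational(-1, 3), b)) (Function('k')(b, Y) = Mul(Add(b, Mul(Pow(Add(1, 8), -1), Add(-4, 1))), Pow(Add(Y, Add(0, Mul(6, 2))), -1)) = Mul(Add(b, Mul(Pow(9, -1), -3)), Pow(Add(Y, Add(0, 12)), -1)) = Mul(Add(b, Mul(Rational(1, 9), -3)), Pow(Add(Y, 12), -1)) = Mul(Add(b, Rational(-1, 3)), Pow(Add(12, Y), -1)) = Mul(Add(Rational(-1, 3), b), Pow(Add(12, Y), -1)) = Mul(Pow(Add(12, Y), -1), Add(Rational(-1, 3), b)))
Mul(-33, Add(-8752, Mul(-1, Function('k')(29, 67)))) = Mul(-33, Add(-8752, Mul(-1, Mul(Pow(Add(12, 67), -1), Add(Rational(-1, 3), 29))))) = Mul(-33, Add(-8752, Mul(-1, Mul(Pow(79, -1), Rational(86, 3))))) = Mul(-33, Add(-8752, Mul(-1, Mul(Rational(1, 79), Rational(86, 3))))) = Mul(-33, Add(-8752, Mul(-1, Rational(86, 237)))) = Mul(-33, Add(-8752, Rational(-86, 237))) = Mul(-33, Rational(-2074310, 237)) = Rational(22817410, 79)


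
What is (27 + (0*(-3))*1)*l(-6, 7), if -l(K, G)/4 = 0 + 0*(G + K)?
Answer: 0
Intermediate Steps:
l(K, G) = 0 (l(K, G) = -4*(0 + 0*(G + K)) = -4*(0 + 0) = -4*0 = 0)
(27 + (0*(-3))*1)*l(-6, 7) = (27 + (0*(-3))*1)*0 = (27 + 0*1)*0 = (27 + 0)*0 = 27*0 = 0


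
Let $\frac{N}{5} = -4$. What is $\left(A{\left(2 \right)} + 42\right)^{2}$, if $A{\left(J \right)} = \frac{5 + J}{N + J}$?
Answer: $\frac{561001}{324} \approx 1731.5$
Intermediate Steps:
$N = -20$ ($N = 5 \left(-4\right) = -20$)
$A{\left(J \right)} = \frac{5 + J}{-20 + J}$
$\left(A{\left(2 \right)} + 42\right)^{2} = \left(\frac{5 + 2}{-20 + 2} + 42\right)^{2} = \left(\frac{1}{-18} \cdot 7 + 42\right)^{2} = \left(\left(- \frac{1}{18}\right) 7 + 42\right)^{2} = \left(- \frac{7}{18} + 42\right)^{2} = \left(\frac{749}{18}\right)^{2} = \frac{561001}{324}$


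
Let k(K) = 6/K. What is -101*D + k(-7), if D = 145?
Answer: -102521/7 ≈ -14646.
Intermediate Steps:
-101*D + k(-7) = -101*145 + 6/(-7) = -14645 + 6*(-⅐) = -14645 - 6/7 = -102521/7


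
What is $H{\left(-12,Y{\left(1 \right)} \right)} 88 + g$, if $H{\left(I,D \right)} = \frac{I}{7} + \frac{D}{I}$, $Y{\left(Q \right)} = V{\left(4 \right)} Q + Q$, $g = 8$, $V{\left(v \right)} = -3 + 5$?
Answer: $- \frac{1154}{7} \approx -164.86$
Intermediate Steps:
$V{\left(v \right)} = 2$
$Y{\left(Q \right)} = 3 Q$ ($Y{\left(Q \right)} = 2 Q + Q = 3 Q$)
$H{\left(I,D \right)} = \frac{I}{7} + \frac{D}{I}$ ($H{\left(I,D \right)} = I \frac{1}{7} + \frac{D}{I} = \frac{I}{7} + \frac{D}{I}$)
$H{\left(-12,Y{\left(1 \right)} \right)} 88 + g = \left(\frac{1}{7} \left(-12\right) + \frac{3 \cdot 1}{-12}\right) 88 + 8 = \left(- \frac{12}{7} + 3 \left(- \frac{1}{12}\right)\right) 88 + 8 = \left(- \frac{12}{7} - \frac{1}{4}\right) 88 + 8 = \left(- \frac{55}{28}\right) 88 + 8 = - \frac{1210}{7} + 8 = - \frac{1154}{7}$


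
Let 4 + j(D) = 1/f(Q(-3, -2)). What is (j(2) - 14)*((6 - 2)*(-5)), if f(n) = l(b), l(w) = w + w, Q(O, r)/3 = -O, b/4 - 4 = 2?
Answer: 4315/12 ≈ 359.58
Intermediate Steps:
b = 24 (b = 16 + 4*2 = 16 + 8 = 24)
Q(O, r) = -3*O (Q(O, r) = 3*(-O) = -3*O)
l(w) = 2*w
f(n) = 48 (f(n) = 2*24 = 48)
j(D) = -191/48 (j(D) = -4 + 1/48 = -191/48)
(j(2) - 14)*((6 - 2)*(-5)) = (-191/48 - 14)*((6 - 2)*(-5)) = -863*(-5)/12 = -863/48*(-20) = 4315/12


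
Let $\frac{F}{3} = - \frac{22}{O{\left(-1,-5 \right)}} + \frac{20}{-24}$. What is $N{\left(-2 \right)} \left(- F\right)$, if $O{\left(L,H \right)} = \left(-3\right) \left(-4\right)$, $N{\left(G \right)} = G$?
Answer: $-16$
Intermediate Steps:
$O{\left(L,H \right)} = 12$
$F = -8$ ($F = 3 \left(- \frac{22}{12} + \frac{20}{-24}\right) = 3 \left(\left(-22\right) \frac{1}{12} + 20 \left(- \frac{1}{24}\right)\right) = 3 \left(- \frac{11}{6} - \frac{5}{6}\right) = 3 \left(- \frac{8}{3}\right) = -8$)
$N{\left(-2 \right)} \left(- F\right) = - 2 \left(\left(-1\right) \left(-8\right)\right) = \left(-2\right) 8 = -16$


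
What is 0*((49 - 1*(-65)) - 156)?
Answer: 0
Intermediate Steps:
0*((49 - 1*(-65)) - 156) = 0*((49 + 65) - 156) = 0*(114 - 156) = 0*(-42) = 0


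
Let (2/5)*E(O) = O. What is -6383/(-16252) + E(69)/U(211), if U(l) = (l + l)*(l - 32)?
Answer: 121240631/306910894 ≈ 0.39504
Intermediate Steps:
E(O) = 5*O/2
U(l) = 2*l*(-32 + l) (U(l) = (2*l)*(-32 + l) = 2*l*(-32 + l))
-6383/(-16252) + E(69)/U(211) = -6383/(-16252) + ((5/2)*69)/((2*211*(-32 + 211))) = -6383*(-1/16252) + 345/(2*((2*211*179))) = 6383/16252 + (345/2)/75538 = 6383/16252 + (345/2)*(1/75538) = 6383/16252 + 345/151076 = 121240631/306910894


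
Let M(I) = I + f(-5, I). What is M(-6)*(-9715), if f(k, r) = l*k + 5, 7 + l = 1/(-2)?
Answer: -709195/2 ≈ -3.5460e+5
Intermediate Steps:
l = -15/2 (l = -7 + 1/(-2) = -7 - ½ = -15/2 ≈ -7.5000)
f(k, r) = 5 - 15*k/2 (f(k, r) = -15*k/2 + 5 = 5 - 15*k/2)
M(I) = 85/2 + I (M(I) = I + (5 - 15/2*(-5)) = I + (5 + 75/2) = I + 85/2 = 85/2 + I)
M(-6)*(-9715) = (85/2 - 6)*(-9715) = (73/2)*(-9715) = -709195/2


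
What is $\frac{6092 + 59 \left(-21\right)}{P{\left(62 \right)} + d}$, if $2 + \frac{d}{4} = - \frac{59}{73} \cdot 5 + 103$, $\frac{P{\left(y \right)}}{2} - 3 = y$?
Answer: $\frac{354269}{37802} \approx 9.3717$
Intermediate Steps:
$P{\left(y \right)} = 6 + 2 y$
$d = \frac{28312}{73}$ ($d = -8 + 4 \left(- \frac{59}{73} \cdot 5 + 103\right) = -8 + 4 \left(\left(-59\right) \frac{1}{73} \cdot 5 + 103\right) = -8 + 4 \left(\left(- \frac{59}{73}\right) 5 + 103\right) = -8 + 4 \left(- \frac{295}{73} + 103\right) = -8 + 4 \cdot \frac{7224}{73} = -8 + \frac{28896}{73} = \frac{28312}{73} \approx 387.84$)
$\frac{6092 + 59 \left(-21\right)}{P{\left(62 \right)} + d} = \frac{6092 + 59 \left(-21\right)}{\left(6 + 2 \cdot 62\right) + \frac{28312}{73}} = \frac{6092 - 1239}{\left(6 + 124\right) + \frac{28312}{73}} = \frac{4853}{130 + \frac{28312}{73}} = \frac{4853}{\frac{37802}{73}} = 4853 \cdot \frac{73}{37802} = \frac{354269}{37802}$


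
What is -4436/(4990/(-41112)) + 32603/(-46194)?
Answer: 4212183956219/115254030 ≈ 36547.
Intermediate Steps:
-4436/(4990/(-41112)) + 32603/(-46194) = -4436/(4990*(-1/41112)) + 32603*(-1/46194) = -4436/(-2495/20556) - 32603/46194 = -4436*(-20556/2495) - 32603/46194 = 91186416/2495 - 32603/46194 = 4212183956219/115254030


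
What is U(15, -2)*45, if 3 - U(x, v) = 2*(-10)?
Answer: 1035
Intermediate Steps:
U(x, v) = 23 (U(x, v) = 3 - 2*(-10) = 3 - 1*(-20) = 3 + 20 = 23)
U(15, -2)*45 = 23*45 = 1035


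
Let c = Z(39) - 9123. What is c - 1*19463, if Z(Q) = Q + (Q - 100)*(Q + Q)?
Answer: -33305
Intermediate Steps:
Z(Q) = Q + 2*Q*(-100 + Q) (Z(Q) = Q + (-100 + Q)*(2*Q) = Q + 2*Q*(-100 + Q))
c = -13842 (c = 39*(-199 + 2*39) - 9123 = 39*(-199 + 78) - 9123 = 39*(-121) - 9123 = -4719 - 9123 = -13842)
c - 1*19463 = -13842 - 1*19463 = -13842 - 19463 = -33305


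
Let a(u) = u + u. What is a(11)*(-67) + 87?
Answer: -1387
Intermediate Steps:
a(u) = 2*u
a(11)*(-67) + 87 = (2*11)*(-67) + 87 = 22*(-67) + 87 = -1474 + 87 = -1387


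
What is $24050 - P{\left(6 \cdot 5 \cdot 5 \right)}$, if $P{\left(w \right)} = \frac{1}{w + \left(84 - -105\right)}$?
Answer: $\frac{8152949}{339} \approx 24050.0$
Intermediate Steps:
$P{\left(w \right)} = \frac{1}{189 + w}$ ($P{\left(w \right)} = \frac{1}{w + \left(84 + 105\right)} = \frac{1}{w + 189} = \frac{1}{189 + w}$)
$24050 - P{\left(6 \cdot 5 \cdot 5 \right)} = 24050 - \frac{1}{189 + 6 \cdot 5 \cdot 5} = 24050 - \frac{1}{189 + 30 \cdot 5} = 24050 - \frac{1}{189 + 150} = 24050 - \frac{1}{339} = \frac{8152949}{339}$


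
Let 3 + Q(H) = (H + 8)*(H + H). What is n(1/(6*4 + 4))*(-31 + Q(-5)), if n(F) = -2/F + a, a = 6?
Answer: 3200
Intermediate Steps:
Q(H) = -3 + 2*H*(8 + H) (Q(H) = -3 + (H + 8)*(H + H) = -3 + (8 + H)*(2*H) = -3 + 2*H*(8 + H))
n(F) = 6 - 2/F (n(F) = -2/F + 6 = 6 - 2/F)
n(1/(6*4 + 4))*(-31 + Q(-5)) = (6 - 2/(1/(6*4 + 4)))*(-31 + (-3 + 2*(-5)**2 + 16*(-5))) = (6 - 2/(1/(24 + 4)))*(-31 + (-3 + 2*25 - 80)) = (6 - 2/(1/28))*(-31 + (-3 + 50 - 80)) = (6 - 2/1/28)*(-31 - 33) = (6 - 2*28)*(-64) = (6 - 56)*(-64) = -50*(-64) = 3200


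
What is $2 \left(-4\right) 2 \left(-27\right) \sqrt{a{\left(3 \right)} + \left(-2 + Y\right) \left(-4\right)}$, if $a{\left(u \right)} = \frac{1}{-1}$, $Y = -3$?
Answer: $432 \sqrt{19} \approx 1883.0$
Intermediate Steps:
$a{\left(u \right)} = -1$
$2 \left(-4\right) 2 \left(-27\right) \sqrt{a{\left(3 \right)} + \left(-2 + Y\right) \left(-4\right)} = 2 \left(-4\right) 2 \left(-27\right) \sqrt{-1 + \left(-2 - 3\right) \left(-4\right)} = \left(-8\right) 2 \left(-27\right) \sqrt{-1 - -20} = \left(-16\right) \left(-27\right) \sqrt{-1 + 20} = 432 \sqrt{19}$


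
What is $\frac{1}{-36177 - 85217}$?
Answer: $- \frac{1}{121394} \approx -8.2376 \cdot 10^{-6}$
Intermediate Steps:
$\frac{1}{-36177 - 85217} = \frac{1}{-121394} = - \frac{1}{121394}$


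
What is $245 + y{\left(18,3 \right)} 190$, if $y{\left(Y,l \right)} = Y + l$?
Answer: $4235$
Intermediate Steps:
$245 + y{\left(18,3 \right)} 190 = 245 + \left(18 + 3\right) 190 = 245 + 21 \cdot 190 = 245 + 3990 = 4235$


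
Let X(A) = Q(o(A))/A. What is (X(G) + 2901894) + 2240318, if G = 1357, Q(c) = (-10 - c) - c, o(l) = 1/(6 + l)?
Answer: 9510989021660/1849591 ≈ 5.1422e+6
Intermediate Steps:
Q(c) = -10 - 2*c
X(A) = (-10 - 2/(6 + A))/A
(X(G) + 2901894) + 2240318 = (2*(-31 - 5*1357)/(1357*(6 + 1357)) + 2901894) + 2240318 = (2*(1/1357)*(-31 - 6785)/1363 + 2901894) + 2240318 = (2*(1/1357)*(1/1363)*(-6816) + 2901894) + 2240318 = (-13632/1849591 + 2901894) + 2240318 = 5367317011722/1849591 + 2240318 = 9510989021660/1849591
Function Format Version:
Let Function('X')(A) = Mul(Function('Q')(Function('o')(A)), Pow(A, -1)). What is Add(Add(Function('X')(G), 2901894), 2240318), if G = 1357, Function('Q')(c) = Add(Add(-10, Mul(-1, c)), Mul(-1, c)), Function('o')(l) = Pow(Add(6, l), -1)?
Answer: Rational(9510989021660, 1849591) ≈ 5.1422e+6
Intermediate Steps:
Function('Q')(c) = Add(-10, Mul(-2, c))
Function('X')(A) = Mul(Pow(A, -1), Add(-10, Mul(-2, Pow(Add(6, A), -1)))) (Function('X')(A) = Mul(Add(-10, Mul(-2, Pow(Add(6, A), -1))), Pow(A, -1)) = Mul(Pow(A, -1), Add(-10, Mul(-2, Pow(Add(6, A), -1)))))
Add(Add(Function('X')(G), 2901894), 2240318) = Add(Add(Mul(2, Pow(1357, -1), Pow(Add(6, 1357), -1), Add(-31, Mul(-5, 1357))), 2901894), 2240318) = Add(Add(Mul(2, Rational(1, 1357), Pow(1363, -1), Add(-31, -6785)), 2901894), 2240318) = Add(Add(Mul(2, Rational(1, 1357), Rational(1, 1363), -6816), 2901894), 2240318) = Add(Add(Rational(-13632, 1849591), 2901894), 2240318) = Add(Rational(5367317011722, 1849591), 2240318) = Rational(9510989021660, 1849591)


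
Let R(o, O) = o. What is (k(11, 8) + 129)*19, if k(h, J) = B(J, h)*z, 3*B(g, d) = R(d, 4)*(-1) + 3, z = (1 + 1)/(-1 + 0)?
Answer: 7657/3 ≈ 2552.3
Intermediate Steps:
z = -2 (z = 2/(-1) = 2*(-1) = -2)
B(g, d) = 1 - d/3 (B(g, d) = (d*(-1) + 3)/3 = (-d + 3)/3 = (3 - d)/3 = 1 - d/3)
k(h, J) = -2 + 2*h/3 (k(h, J) = (1 - h/3)*(-2) = -2 + 2*h/3)
(k(11, 8) + 129)*19 = ((-2 + (⅔)*11) + 129)*19 = ((-2 + 22/3) + 129)*19 = (16/3 + 129)*19 = (403/3)*19 = 7657/3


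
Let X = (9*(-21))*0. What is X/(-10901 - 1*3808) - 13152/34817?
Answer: -13152/34817 ≈ -0.37775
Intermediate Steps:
X = 0 (X = -189*0 = 0)
X/(-10901 - 1*3808) - 13152/34817 = 0/(-10901 - 1*3808) - 13152/34817 = 0/(-10901 - 3808) - 13152*1/34817 = 0/(-14709) - 13152/34817 = 0*(-1/14709) - 13152/34817 = 0 - 13152/34817 = -13152/34817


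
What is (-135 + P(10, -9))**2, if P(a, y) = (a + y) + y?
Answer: 20449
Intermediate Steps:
P(a, y) = a + 2*y
(-135 + P(10, -9))**2 = (-135 + (10 + 2*(-9)))**2 = (-135 + (10 - 18))**2 = (-135 - 8)**2 = (-143)**2 = 20449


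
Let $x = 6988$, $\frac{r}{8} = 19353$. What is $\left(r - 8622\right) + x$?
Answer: $153190$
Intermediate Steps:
$r = 154824$ ($r = 8 \cdot 19353 = 154824$)
$\left(r - 8622\right) + x = \left(154824 - 8622\right) + 6988 = 146202 + 6988 = 153190$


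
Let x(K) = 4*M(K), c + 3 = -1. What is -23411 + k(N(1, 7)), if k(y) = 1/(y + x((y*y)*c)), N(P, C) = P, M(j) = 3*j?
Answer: -1100318/47 ≈ -23411.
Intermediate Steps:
c = -4 (c = -3 - 1 = -4)
x(K) = 12*K (x(K) = 4*(3*K) = 12*K)
k(y) = 1/(y - 48*y**2) (k(y) = 1/(y + 12*((y*y)*(-4))) = 1/(y + 12*(y**2*(-4))) = 1/(y + 12*(-4*y**2)) = 1/(y - 48*y**2))
-23411 + k(N(1, 7)) = -23411 + 1/(1*(1 - 48*1)) = -23411 + 1/(1 - 48) = -23411 + 1/(-47) = -23411 + 1*(-1/47) = -23411 - 1/47 = -1100318/47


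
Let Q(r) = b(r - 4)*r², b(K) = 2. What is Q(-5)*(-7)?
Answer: -350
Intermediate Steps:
Q(r) = 2*r²
Q(-5)*(-7) = (2*(-5)²)*(-7) = (2*25)*(-7) = 50*(-7) = -350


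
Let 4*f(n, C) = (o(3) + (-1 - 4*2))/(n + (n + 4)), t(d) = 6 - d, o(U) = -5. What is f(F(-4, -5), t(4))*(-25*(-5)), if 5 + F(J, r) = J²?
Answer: -875/52 ≈ -16.827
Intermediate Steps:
F(J, r) = -5 + J²
f(n, C) = -7/(2*(4 + 2*n)) (f(n, C) = ((-5 + (-1 - 4*2))/(n + (n + 4)))/4 = ((-5 + (-1 - 8))/(n + (4 + n)))/4 = ((-5 - 9)/(4 + 2*n))/4 = (-14/(4 + 2*n))/4 = -7/(2*(4 + 2*n)))
f(F(-4, -5), t(4))*(-25*(-5)) = (-7/(8 + 4*(-5 + (-4)²)))*(-25*(-5)) = -7/(8 + 4*(-5 + 16))*125 = -7/(8 + 4*11)*125 = -7/(8 + 44)*125 = -7/52*125 = -875/52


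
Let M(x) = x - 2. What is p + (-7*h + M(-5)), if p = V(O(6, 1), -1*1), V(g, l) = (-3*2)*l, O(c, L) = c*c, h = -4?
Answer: 27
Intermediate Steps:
O(c, L) = c²
V(g, l) = -6*l
M(x) = -2 + x
p = 6 (p = -(-6) = -6*(-1) = 6)
p + (-7*h + M(-5)) = 6 + (-7*(-4) + (-2 - 5)) = 6 + (28 - 7) = 6 + 21 = 27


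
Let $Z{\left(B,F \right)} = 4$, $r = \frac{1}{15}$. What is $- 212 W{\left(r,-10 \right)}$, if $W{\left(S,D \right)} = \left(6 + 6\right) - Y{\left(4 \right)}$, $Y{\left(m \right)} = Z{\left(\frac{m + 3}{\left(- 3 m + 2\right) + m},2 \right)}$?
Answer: $-1696$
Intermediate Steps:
$r = \frac{1}{15} \approx 0.066667$
$Y{\left(m \right)} = 4$
$W{\left(S,D \right)} = 8$ ($W{\left(S,D \right)} = \left(6 + 6\right) - 4 = 12 - 4 = 8$)
$- 212 W{\left(r,-10 \right)} = \left(-212\right) 8 = -1696$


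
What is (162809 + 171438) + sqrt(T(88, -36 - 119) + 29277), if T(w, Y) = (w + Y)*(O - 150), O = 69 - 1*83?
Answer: 334247 + sqrt(40265) ≈ 3.3445e+5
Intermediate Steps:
O = -14 (O = 69 - 83 = -14)
T(w, Y) = -164*Y - 164*w (T(w, Y) = (w + Y)*(-14 - 150) = (Y + w)*(-164) = -164*Y - 164*w)
(162809 + 171438) + sqrt(T(88, -36 - 119) + 29277) = (162809 + 171438) + sqrt((-164*(-36 - 119) - 164*88) + 29277) = 334247 + sqrt((-164*(-155) - 14432) + 29277) = 334247 + sqrt((25420 - 14432) + 29277) = 334247 + sqrt(10988 + 29277) = 334247 + sqrt(40265)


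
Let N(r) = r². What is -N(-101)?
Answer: -10201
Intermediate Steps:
-N(-101) = -1*(-101)² = -1*10201 = -10201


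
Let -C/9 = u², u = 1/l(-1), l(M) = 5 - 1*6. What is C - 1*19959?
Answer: -19968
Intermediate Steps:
l(M) = -1 (l(M) = 5 - 6 = -1)
u = -1 (u = 1/(-1) = -1)
C = -9 (C = -9*(-1)² = -9*1 = -9)
C - 1*19959 = -9 - 1*19959 = -9 - 19959 = -19968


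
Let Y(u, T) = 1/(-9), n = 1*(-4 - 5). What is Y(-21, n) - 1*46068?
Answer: -414613/9 ≈ -46068.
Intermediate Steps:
n = -9 (n = 1*(-9) = -9)
Y(u, T) = -1/9
Y(-21, n) - 1*46068 = -1/9 - 1*46068 = -1/9 - 46068 = -414613/9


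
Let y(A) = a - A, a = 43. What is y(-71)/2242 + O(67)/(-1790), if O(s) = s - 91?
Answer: 3393/52805 ≈ 0.064255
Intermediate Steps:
O(s) = -91 + s
y(A) = 43 - A
y(-71)/2242 + O(67)/(-1790) = (43 - 1*(-71))/2242 + (-91 + 67)/(-1790) = (43 + 71)*(1/2242) - 24*(-1/1790) = 114*(1/2242) + 12/895 = 3/59 + 12/895 = 3393/52805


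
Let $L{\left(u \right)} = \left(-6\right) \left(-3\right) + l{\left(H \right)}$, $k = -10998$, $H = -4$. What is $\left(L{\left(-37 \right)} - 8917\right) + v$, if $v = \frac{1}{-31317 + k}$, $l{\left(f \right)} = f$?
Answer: $- \frac{376730446}{42315} \approx -8903.0$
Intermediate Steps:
$L{\left(u \right)} = 14$ ($L{\left(u \right)} = \left(-6\right) \left(-3\right) - 4 = 18 - 4 = 14$)
$v = - \frac{1}{42315}$ ($v = \frac{1}{-31317 - 10998} = \frac{1}{-42315} = - \frac{1}{42315} \approx -2.3632 \cdot 10^{-5}$)
$\left(L{\left(-37 \right)} - 8917\right) + v = \left(14 - 8917\right) - \frac{1}{42315} = -8903 - \frac{1}{42315} = - \frac{376730446}{42315}$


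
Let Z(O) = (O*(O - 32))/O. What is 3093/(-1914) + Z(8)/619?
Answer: -653501/394922 ≈ -1.6548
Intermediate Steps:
Z(O) = -32 + O (Z(O) = (O*(-32 + O))/O = -32 + O)
3093/(-1914) + Z(8)/619 = 3093/(-1914) + (-32 + 8)/619 = 3093*(-1/1914) - 24*1/619 = -1031/638 - 24/619 = -653501/394922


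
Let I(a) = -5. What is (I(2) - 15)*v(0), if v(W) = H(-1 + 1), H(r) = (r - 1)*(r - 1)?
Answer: -20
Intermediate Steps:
H(r) = (-1 + r)**2 (H(r) = (-1 + r)*(-1 + r) = (-1 + r)**2)
v(W) = 1 (v(W) = (-1 + (-1 + 1))**2 = (-1 + 0)**2 = (-1)**2 = 1)
(I(2) - 15)*v(0) = (-5 - 15)*1 = -20*1 = -20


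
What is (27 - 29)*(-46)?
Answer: 92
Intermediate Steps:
(27 - 29)*(-46) = -2*(-46) = 92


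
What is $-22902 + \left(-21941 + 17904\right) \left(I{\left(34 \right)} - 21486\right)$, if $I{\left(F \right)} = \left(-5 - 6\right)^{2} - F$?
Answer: $86364861$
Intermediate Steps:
$I{\left(F \right)} = 121 - F$ ($I{\left(F \right)} = \left(-11\right)^{2} - F = 121 - F$)
$-22902 + \left(-21941 + 17904\right) \left(I{\left(34 \right)} - 21486\right) = -22902 + \left(-21941 + 17904\right) \left(\left(121 - 34\right) - 21486\right) = -22902 - 4037 \left(\left(121 - 34\right) - 21486\right) = -22902 - 4037 \left(87 - 21486\right) = -22902 - -86387763 = -22902 + 86387763 = 86364861$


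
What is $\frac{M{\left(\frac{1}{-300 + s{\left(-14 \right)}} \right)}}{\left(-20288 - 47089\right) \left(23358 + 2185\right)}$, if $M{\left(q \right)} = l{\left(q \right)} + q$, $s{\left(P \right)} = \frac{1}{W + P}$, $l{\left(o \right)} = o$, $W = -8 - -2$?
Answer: $\frac{40}{10327785276711} \approx 3.873 \cdot 10^{-12}$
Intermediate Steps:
$W = -6$ ($W = -8 + 2 = -6$)
$s{\left(P \right)} = \frac{1}{-6 + P}$
$M{\left(q \right)} = 2 q$ ($M{\left(q \right)} = q + q = 2 q$)
$\frac{M{\left(\frac{1}{-300 + s{\left(-14 \right)}} \right)}}{\left(-20288 - 47089\right) \left(23358 + 2185\right)} = \frac{2 \frac{1}{-300 + \frac{1}{-6 - 14}}}{\left(-20288 - 47089\right) \left(23358 + 2185\right)} = \frac{2 \frac{1}{-300 + \frac{1}{-20}}}{\left(-67377\right) 25543} = \frac{2 \frac{1}{-300 - \frac{1}{20}}}{-1721010711} = \frac{2}{- \frac{6001}{20}} \left(- \frac{1}{1721010711}\right) = 2 \left(- \frac{20}{6001}\right) \left(- \frac{1}{1721010711}\right) = \left(- \frac{40}{6001}\right) \left(- \frac{1}{1721010711}\right) = \frac{40}{10327785276711}$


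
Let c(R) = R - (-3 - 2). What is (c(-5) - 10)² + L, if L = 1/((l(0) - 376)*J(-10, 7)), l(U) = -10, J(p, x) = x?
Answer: 270199/2702 ≈ 100.00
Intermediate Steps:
c(R) = 5 + R (c(R) = R - 1*(-5) = R + 5 = 5 + R)
L = -1/2702 (L = 1/(-10 - 376*7) = (⅐)/(-386) = -1/386*⅐ = -1/2702 ≈ -0.00037010)
(c(-5) - 10)² + L = ((5 - 5) - 10)² - 1/2702 = (0 - 10)² - 1/2702 = (-10)² - 1/2702 = 100 - 1/2702 = 270199/2702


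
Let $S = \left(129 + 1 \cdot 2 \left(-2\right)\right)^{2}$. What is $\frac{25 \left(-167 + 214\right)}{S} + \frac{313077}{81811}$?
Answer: $\frac{199518242}{51131875} \approx 3.902$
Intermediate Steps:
$S = 15625$ ($S = \left(129 + 2 \left(-2\right)\right)^{2} = \left(129 - 4\right)^{2} = 125^{2} = 15625$)
$\frac{25 \left(-167 + 214\right)}{S} + \frac{313077}{81811} = \frac{25 \left(-167 + 214\right)}{15625} + \frac{313077}{81811} = 25 \cdot 47 \cdot \frac{1}{15625} + 313077 \cdot \frac{1}{81811} = 1175 \cdot \frac{1}{15625} + \frac{313077}{81811} = \frac{47}{625} + \frac{313077}{81811} = \frac{199518242}{51131875}$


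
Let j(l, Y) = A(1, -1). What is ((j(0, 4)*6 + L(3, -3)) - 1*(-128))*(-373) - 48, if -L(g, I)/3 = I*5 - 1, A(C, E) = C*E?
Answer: -63458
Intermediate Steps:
L(g, I) = 3 - 15*I (L(g, I) = -3*(I*5 - 1) = -3*(5*I - 1) = -3*(-1 + 5*I) = 3 - 15*I)
j(l, Y) = -1 (j(l, Y) = 1*(-1) = -1)
((j(0, 4)*6 + L(3, -3)) - 1*(-128))*(-373) - 48 = ((-1*6 + (3 - 15*(-3))) - 1*(-128))*(-373) - 48 = ((-6 + (3 + 45)) + 128)*(-373) - 48 = ((-6 + 48) + 128)*(-373) - 48 = (42 + 128)*(-373) - 48 = 170*(-373) - 48 = -63410 - 48 = -63458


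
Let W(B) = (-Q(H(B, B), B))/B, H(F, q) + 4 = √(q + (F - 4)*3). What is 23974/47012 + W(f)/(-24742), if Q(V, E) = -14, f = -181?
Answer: 26840867579/52633483406 ≈ 0.50996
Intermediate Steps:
H(F, q) = -4 + √(-12 + q + 3*F) (H(F, q) = -4 + √(q + (F - 4)*3) = -4 + √(q + (-4 + F)*3) = -4 + √(q + (-12 + 3*F)) = -4 + √(-12 + q + 3*F))
W(B) = 14/B (W(B) = (-1*(-14))/B = 14/B)
23974/47012 + W(f)/(-24742) = 23974/47012 + (14/(-181))/(-24742) = 23974*(1/47012) + (14*(-1/181))*(-1/24742) = 11987/23506 - 14/181*(-1/24742) = 11987/23506 + 7/2239151 = 26840867579/52633483406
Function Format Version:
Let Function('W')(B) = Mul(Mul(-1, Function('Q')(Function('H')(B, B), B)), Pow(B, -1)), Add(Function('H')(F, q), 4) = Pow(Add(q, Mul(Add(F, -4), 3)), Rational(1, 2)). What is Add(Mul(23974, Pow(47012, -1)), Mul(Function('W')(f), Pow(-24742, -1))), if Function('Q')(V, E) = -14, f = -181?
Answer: Rational(26840867579, 52633483406) ≈ 0.50996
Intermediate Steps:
Function('H')(F, q) = Add(-4, Pow(Add(-12, q, Mul(3, F)), Rational(1, 2))) (Function('H')(F, q) = Add(-4, Pow(Add(q, Mul(Add(F, -4), 3)), Rational(1, 2))) = Add(-4, Pow(Add(q, Mul(Add(-4, F), 3)), Rational(1, 2))) = Add(-4, Pow(Add(q, Add(-12, Mul(3, F))), Rational(1, 2))) = Add(-4, Pow(Add(-12, q, Mul(3, F)), Rational(1, 2))))
Function('W')(B) = Mul(14, Pow(B, -1)) (Function('W')(B) = Mul(Mul(-1, -14), Pow(B, -1)) = Mul(14, Pow(B, -1)))
Add(Mul(23974, Pow(47012, -1)), Mul(Function('W')(f), Pow(-24742, -1))) = Add(Mul(23974, Pow(47012, -1)), Mul(Mul(14, Pow(-181, -1)), Pow(-24742, -1))) = Add(Mul(23974, Rational(1, 47012)), Mul(Mul(14, Rational(-1, 181)), Rational(-1, 24742))) = Add(Rational(11987, 23506), Mul(Rational(-14, 181), Rational(-1, 24742))) = Add(Rational(11987, 23506), Rational(7, 2239151)) = Rational(26840867579, 52633483406)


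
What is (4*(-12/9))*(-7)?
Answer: 112/3 ≈ 37.333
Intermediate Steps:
(4*(-12/9))*(-7) = (4*(-12*⅑))*(-7) = (4*(-4/3))*(-7) = -16/3*(-7) = 112/3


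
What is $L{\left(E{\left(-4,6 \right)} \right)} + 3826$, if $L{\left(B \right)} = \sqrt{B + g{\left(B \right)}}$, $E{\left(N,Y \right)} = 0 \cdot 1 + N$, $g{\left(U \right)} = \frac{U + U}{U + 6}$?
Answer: $3826 + 2 i \sqrt{2} \approx 3826.0 + 2.8284 i$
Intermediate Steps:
$g{\left(U \right)} = \frac{2 U}{6 + U}$
$E{\left(N,Y \right)} = N$ ($E{\left(N,Y \right)} = 0 + N = N$)
$L{\left(B \right)} = \sqrt{B + \frac{2 B}{6 + B}}$
$L{\left(E{\left(-4,6 \right)} \right)} + 3826 = \sqrt{- \frac{4 \left(8 - 4\right)}{6 - 4}} + 3826 = \sqrt{\left(-4\right) \frac{1}{2} \cdot 4} + 3826 = \sqrt{-8} + 3826 = 2 i \sqrt{2} + 3826 = 3826 + 2 i \sqrt{2}$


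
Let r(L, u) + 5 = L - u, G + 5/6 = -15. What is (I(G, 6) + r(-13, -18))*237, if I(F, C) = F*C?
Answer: -22515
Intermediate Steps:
G = -95/6 (G = -5/6 - 15 = -95/6 ≈ -15.833)
r(L, u) = -5 + L - u (r(L, u) = -5 + (L - u) = -5 + L - u)
I(F, C) = C*F
(I(G, 6) + r(-13, -18))*237 = (6*(-95/6) + (-5 - 13 - 1*(-18)))*237 = (-95 + (-5 - 13 + 18))*237 = (-95 + 0)*237 = -95*237 = -22515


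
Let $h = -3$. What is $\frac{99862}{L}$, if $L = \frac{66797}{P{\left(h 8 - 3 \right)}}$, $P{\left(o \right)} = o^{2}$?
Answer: $\frac{72799398}{66797} \approx 1089.9$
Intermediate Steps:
$L = \frac{66797}{729}$ ($L = \frac{66797}{\left(\left(-3\right) 8 - 3\right)^{2}} = \frac{66797}{\left(-24 - 3\right)^{2}} = \frac{66797}{\left(-27\right)^{2}} = \frac{66797}{729} \approx 91.628$)
$\frac{99862}{L} = \frac{99862}{\frac{66797}{729}} = 99862 \cdot \frac{729}{66797} = \frac{72799398}{66797}$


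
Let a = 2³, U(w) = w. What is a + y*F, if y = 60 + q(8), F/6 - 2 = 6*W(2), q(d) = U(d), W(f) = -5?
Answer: -11416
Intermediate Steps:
a = 8
q(d) = d
F = -168 (F = 12 + 6*(6*(-5)) = 12 + 6*(-30) = 12 - 180 = -168)
y = 68 (y = 60 + 8 = 68)
a + y*F = 8 + 68*(-168) = 8 - 11424 = -11416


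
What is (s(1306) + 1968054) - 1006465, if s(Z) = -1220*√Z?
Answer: 961589 - 1220*√1306 ≈ 9.1750e+5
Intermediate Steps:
(s(1306) + 1968054) - 1006465 = (-1220*√1306 + 1968054) - 1006465 = (1968054 - 1220*√1306) - 1006465 = 961589 - 1220*√1306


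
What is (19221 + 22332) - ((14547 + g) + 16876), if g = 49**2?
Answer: 7729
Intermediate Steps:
g = 2401
(19221 + 22332) - ((14547 + g) + 16876) = (19221 + 22332) - ((14547 + 2401) + 16876) = 41553 - (16948 + 16876) = 41553 - 1*33824 = 41553 - 33824 = 7729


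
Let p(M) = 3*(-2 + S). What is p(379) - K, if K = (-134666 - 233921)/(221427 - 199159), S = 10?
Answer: 903019/22268 ≈ 40.552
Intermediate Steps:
p(M) = 24 (p(M) = 3*(-2 + 10) = 3*8 = 24)
K = -368587/22268 ≈ -16.552
p(379) - K = 24 - 1*(-368587/22268) = 24 + 368587/22268 = 903019/22268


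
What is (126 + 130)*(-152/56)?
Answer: -4864/7 ≈ -694.86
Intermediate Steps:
(126 + 130)*(-152/56) = 256*(-152*1/56) = 256*(-19/7) = -4864/7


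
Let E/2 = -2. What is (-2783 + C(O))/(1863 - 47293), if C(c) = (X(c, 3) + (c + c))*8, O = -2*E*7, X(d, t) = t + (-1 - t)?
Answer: 379/9086 ≈ 0.041713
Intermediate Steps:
E = -4 (E = 2*(-2) = -4)
X(d, t) = -1
O = 56 (O = -2*(-4)*7 = 8*7 = 56)
C(c) = -8 + 16*c (C(c) = (-1 + (c + c))*8 = (-1 + 2*c)*8 = -8 + 16*c)
(-2783 + C(O))/(1863 - 47293) = (-2783 + (-8 + 16*56))/(1863 - 47293) = (-2783 + (-8 + 896))/(-45430) = (-2783 + 888)*(-1/45430) = -1895*(-1/45430) = 379/9086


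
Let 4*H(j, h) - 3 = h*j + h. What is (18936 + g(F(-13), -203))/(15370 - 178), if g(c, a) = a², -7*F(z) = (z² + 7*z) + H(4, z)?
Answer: 60145/15192 ≈ 3.9590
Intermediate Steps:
H(j, h) = ¾ + h/4 + h*j/4 (H(j, h) = ¾ + (h*j + h)/4 = ¾ + (h + h*j)/4 = ¾ + (h/4 + h*j/4) = ¾ + h/4 + h*j/4)
F(z) = -3/28 - 33*z/28 - z²/7 (F(z) = -((z² + 7*z) + (¾ + z/4 + (¼)*z*4))/7 = -((z² + 7*z) + (¾ + z/4 + z))/7 = -((z² + 7*z) + (¾ + 5*z/4))/7 = -(¾ + z² + 33*z/4)/7 = -3/28 - 33*z/28 - z²/7)
(18936 + g(F(-13), -203))/(15370 - 178) = (18936 + (-203)²)/(15370 - 178) = (18936 + 41209)/15192 = 60145*(1/15192) = 60145/15192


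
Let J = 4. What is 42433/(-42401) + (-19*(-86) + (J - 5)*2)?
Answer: 69155999/42401 ≈ 1631.0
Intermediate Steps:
42433/(-42401) + (-19*(-86) + (J - 5)*2) = 42433/(-42401) + (-19*(-86) + (4 - 5)*2) = 42433*(-1/42401) + (1634 - 1*2) = -42433/42401 + (1634 - 2) = -42433/42401 + 1632 = 69155999/42401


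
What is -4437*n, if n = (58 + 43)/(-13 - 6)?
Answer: 448137/19 ≈ 23586.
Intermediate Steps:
n = -101/19 (n = 101/(-19) = 101*(-1/19) = -101/19 ≈ -5.3158)
-4437*n = -4437*(-101/19) = 448137/19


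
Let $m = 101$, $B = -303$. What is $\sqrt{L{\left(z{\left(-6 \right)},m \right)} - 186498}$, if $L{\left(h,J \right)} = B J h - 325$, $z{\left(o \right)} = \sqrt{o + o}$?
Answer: $\sqrt{-186823 - 61206 i \sqrt{3}} \approx 118.28 - 448.12 i$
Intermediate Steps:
$z{\left(o \right)} = \sqrt{2} \sqrt{o}$ ($z{\left(o \right)} = \sqrt{2 o} = \sqrt{2} \sqrt{o}$)
$L{\left(h,J \right)} = -325 - 303 J h$ ($L{\left(h,J \right)} = - 303 J h - 325 = -325 - 303 J h$)
$\sqrt{L{\left(z{\left(-6 \right)},m \right)} - 186498} = \sqrt{\left(-325 - 30603 \sqrt{2} \sqrt{-6}\right) - 186498} = \sqrt{\left(-325 - 30603 \sqrt{2} i \sqrt{6}\right) - 186498} = \sqrt{\left(-325 - 30603 \cdot 2 i \sqrt{3}\right) - 186498} = \sqrt{\left(-325 - 61206 i \sqrt{3}\right) - 186498} = \sqrt{-186823 - 61206 i \sqrt{3}}$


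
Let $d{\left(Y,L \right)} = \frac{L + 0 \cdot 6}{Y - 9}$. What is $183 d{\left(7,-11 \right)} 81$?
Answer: $\frac{163053}{2} \approx 81527.0$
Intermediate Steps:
$d{\left(Y,L \right)} = \frac{L}{-9 + Y}$ ($d{\left(Y,L \right)} = \frac{L + 0}{-9 + Y} = \frac{L}{-9 + Y}$)
$183 d{\left(7,-11 \right)} 81 = 183 \left(- \frac{11}{-9 + 7}\right) 81 = 183 \left(- \frac{11}{-2}\right) 81 = 183 \left(\left(-11\right) \left(- \frac{1}{2}\right)\right) 81 = 183 \cdot \frac{11}{2} \cdot 81 = \frac{2013}{2} \cdot 81 = \frac{163053}{2}$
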